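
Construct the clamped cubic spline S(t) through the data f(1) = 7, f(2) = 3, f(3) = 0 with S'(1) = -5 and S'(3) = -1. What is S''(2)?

-1

With M_i denoting the second derivative at x_i, h_i = 1, 1, and Δ_i = (y_(i+1) − y_i)/h_i = -4, -3:
  1·M_0 + 4·M_1 + 1·M_2 = 6(Δ_1 - Δ_0) = 6
Clamped end conditions give two more equations: 2h_0·M_0 + h_0·M_1 = 6(Δ_0 - S'(1)) = 6 and h_1·M_1 + 2h_1·M_2 = 6(S'(3) - Δ_1) = 12.
Hence M_0 = 7/2, M_1 = -1, M_2 = 13/2.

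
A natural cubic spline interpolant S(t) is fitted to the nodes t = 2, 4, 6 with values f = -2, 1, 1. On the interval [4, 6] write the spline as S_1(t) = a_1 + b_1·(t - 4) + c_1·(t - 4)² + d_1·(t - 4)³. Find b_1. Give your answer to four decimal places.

Write M_i for S''(x_i). With h_i = 2, 2 and divided differences Δ_i = 3/2, 0, the continuity of S' gives the tridiagonal system
  2·M_0 + 8·M_1 + 2·M_2 = 6(Δ_1 - Δ_0) = -9
Natural end conditions: M_0 = M_2 = 0.
Forward elimination and back-substitution give M_0 = 0, M_1 = -9/8, M_2 = 0.
On [4, 6], with S_1(t) = a_1 + b_1·(t - 4) + c_1·(t - 4)² + d_1·(t - 4)³: c_1 = M_1/2 = -9/16, d_1 = (M_2 - M_1)/(6h_1) = 3/32, b_1 = Δ_1 - h_1(2M_1 + M_2)/6 = 3/4.

0.7500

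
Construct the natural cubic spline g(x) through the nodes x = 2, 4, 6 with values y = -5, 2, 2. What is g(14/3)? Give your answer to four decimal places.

2.6481

Write σ_i for g''(x_i). With h_i = 2, 2 and divided differences Δ_i = 7/2, 0, the continuity of g' gives the tridiagonal system
  2·σ_0 + 8·σ_1 + 2·σ_2 = 6(Δ_1 - Δ_0) = -21
Natural end conditions: σ_0 = σ_2 = 0.
Hence σ_0 = 0, σ_1 = -21/8, σ_2 = 0.
On [4, 6], g(x) = 2 + 7/4·(x - 4) - 21/16·(x - 4)² + 7/32·(x - 4)³.
With (x - 4) = 2/3: g(14/3) = 143/54.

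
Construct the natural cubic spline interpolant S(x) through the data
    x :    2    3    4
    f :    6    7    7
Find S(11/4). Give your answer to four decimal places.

6.8320

Write M_i for S''(x_i). With h_i = 1, 1 and divided differences Δ_i = 1, 0, the continuity of S' gives the tridiagonal system
  1·M_0 + 4·M_1 + 1·M_2 = 6(Δ_1 - Δ_0) = -6
Natural end conditions: M_0 = M_2 = 0.
Forward elimination and back-substitution give M_0 = 0, M_1 = -3/2, M_2 = 0.
On [2, 3], S(x) = 6 + 5/4·(x - 2) + 0·(x - 2)² - 1/4·(x - 2)³.
With (x - 2) = 3/4: S(11/4) = 1749/256.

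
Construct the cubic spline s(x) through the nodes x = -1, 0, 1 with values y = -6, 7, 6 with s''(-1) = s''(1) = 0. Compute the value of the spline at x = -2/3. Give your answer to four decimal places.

-0.6296

Let M_i = s''(x_i). Step sizes h_i = 1, 1; slopes of the chords Δ_i = (y_(i+1) - y_i)/h_i = 13, -1.
  1·M_0 + 4·M_1 + 1·M_2 = 6(Δ_1 - Δ_0) = -84
Natural end conditions: M_0 = M_2 = 0.
Forward elimination and back-substitution give M_0 = 0, M_1 = -21, M_2 = 0.
On [-1, 0], s(x) = -6 + 33/2·(x + 1) + 0·(x + 1)² - 7/2·(x + 1)³.
With (x + 1) = 1/3: s(-2/3) = -17/27.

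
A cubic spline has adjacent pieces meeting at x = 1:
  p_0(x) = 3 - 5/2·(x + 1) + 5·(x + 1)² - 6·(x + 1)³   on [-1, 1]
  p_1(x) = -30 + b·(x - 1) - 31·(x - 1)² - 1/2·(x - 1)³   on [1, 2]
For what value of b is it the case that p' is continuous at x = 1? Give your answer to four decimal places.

p_0'(x) = -5/2 + 10·(x + 1) - 18·(x + 1)², so p_0'(1) = -109/2. On the right, p_1'(1) = b, so b = -109/2.

-54.5000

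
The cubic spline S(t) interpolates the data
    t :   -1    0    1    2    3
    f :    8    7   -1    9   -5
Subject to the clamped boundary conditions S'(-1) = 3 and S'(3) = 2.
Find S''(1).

Write σ_i for S''(x_i). With h_i = 1, 1, 1, 1 and divided differences Δ_i = -1, -8, 10, -14, the continuity of S' gives the tridiagonal system
  1·σ_0 + 4·σ_1 + 1·σ_2 = 6(Δ_1 - Δ_0) = -42
  1·σ_1 + 4·σ_2 + 1·σ_3 = 6(Δ_2 - Δ_1) = 108
  1·σ_2 + 4·σ_3 + 1·σ_4 = 6(Δ_3 - Δ_2) = -144
Clamped end conditions give two more equations: 2h_0·σ_0 + h_0·σ_1 = 6(Δ_0 - S'(-1)) = -24 and h_3·σ_3 + 2h_3·σ_4 = 6(S'(3) - Δ_3) = 96.
Forward elimination and back-substitution give σ_0 = -4/7, σ_1 = -160/7, σ_2 = 50, σ_3 = -484/7, σ_4 = 578/7.

50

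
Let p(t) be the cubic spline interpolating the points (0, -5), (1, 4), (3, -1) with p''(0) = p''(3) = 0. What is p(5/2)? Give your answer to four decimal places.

2.0469

Put M_i = p'' at the i-th knot. Here h = (1, 2) and Δ = (9, -5/2), so the interior equations h_(i-1)·M_(i-1) + 2(h_(i-1)+h_i)·M_i + h_i·M_(i+1) = 6(Δ_i − Δ_(i-1)) read
  1·M_0 + 6·M_1 + 2·M_2 = 6(Δ_1 - Δ_0) = -69
Natural end conditions: M_0 = M_2 = 0.
Solving: M_0 = 0, M_1 = -23/2, M_2 = 0.
On [1, 3], p(t) = 4 + 31/6·(t - 1) - 23/4·(t - 1)² + 23/24·(t - 1)³.
With (t - 1) = 3/2: p(5/2) = 131/64.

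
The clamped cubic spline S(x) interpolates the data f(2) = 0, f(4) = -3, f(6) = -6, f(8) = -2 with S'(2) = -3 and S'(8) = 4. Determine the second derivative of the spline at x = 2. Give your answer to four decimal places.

With σ_i denoting the second derivative at x_i, h_i = 2, 2, 2, and Δ_i = (y_(i+1) − y_i)/h_i = -3/2, -3/2, 2:
  2·σ_0 + 8·σ_1 + 2·σ_2 = 6(Δ_1 - Δ_0) = 0
  2·σ_1 + 8·σ_2 + 2·σ_3 = 6(Δ_2 - Δ_1) = 21
Clamped end conditions give two more equations: 2h_0·σ_0 + h_0·σ_1 = 6(Δ_0 - S'(2)) = 9 and h_2·σ_2 + 2h_2·σ_3 = 6(S'(8) - Δ_2) = 12.
Solving: σ_0 = 44/15, σ_1 = -41/30, σ_2 = 38/15, σ_3 = 26/15.

2.9333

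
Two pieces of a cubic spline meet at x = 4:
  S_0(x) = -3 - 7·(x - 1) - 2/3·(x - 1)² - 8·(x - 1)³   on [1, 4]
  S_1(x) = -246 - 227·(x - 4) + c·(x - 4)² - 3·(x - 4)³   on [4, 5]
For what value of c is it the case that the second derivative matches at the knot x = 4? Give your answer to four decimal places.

S_0''(x) = -4/3 - 48·(x - 1), so S_0''(4) = -436/3. On the right, S_1''(4) = 2c, so c = -218/3.

-72.6667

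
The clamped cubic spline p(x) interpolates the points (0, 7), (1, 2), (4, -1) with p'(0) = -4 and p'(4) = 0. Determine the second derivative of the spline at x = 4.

With σ_i denoting the second derivative at x_i, h_i = 1, 3, and Δ_i = (y_(i+1) − y_i)/h_i = -5, -1:
  1·σ_0 + 8·σ_1 + 3·σ_2 = 6(Δ_1 - Δ_0) = 24
Clamped end conditions give two more equations: 2h_0·σ_0 + h_0·σ_1 = 6(Δ_0 - p'(0)) = -6 and h_1·σ_1 + 2h_1·σ_2 = 6(p'(4) - Δ_1) = 6.
Solving: σ_0 = -5, σ_1 = 4, σ_2 = -1.

-1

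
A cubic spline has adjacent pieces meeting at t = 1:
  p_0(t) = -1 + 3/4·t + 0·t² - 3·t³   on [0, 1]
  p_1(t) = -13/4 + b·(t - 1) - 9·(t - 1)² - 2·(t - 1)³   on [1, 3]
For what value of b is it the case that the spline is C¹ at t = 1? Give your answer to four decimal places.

p_0'(t) = 3/4 + 0·t - 9·t², so p_0'(1) = -33/4. On the right, p_1'(1) = b, so b = -33/4.

-8.2500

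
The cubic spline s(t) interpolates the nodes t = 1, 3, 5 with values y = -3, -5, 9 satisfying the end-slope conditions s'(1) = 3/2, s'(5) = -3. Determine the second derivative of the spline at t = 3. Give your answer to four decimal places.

Write σ_i for s''(x_i). With h_i = 2, 2 and divided differences Δ_i = -1, 7, the continuity of s' gives the tridiagonal system
  2·σ_0 + 8·σ_1 + 2·σ_2 = 6(Δ_1 - Δ_0) = 48
Clamped end conditions give two more equations: 2h_0·σ_0 + h_0·σ_1 = 6(Δ_0 - s'(1)) = -15 and h_1·σ_1 + 2h_1·σ_2 = 6(s'(5) - Δ_1) = -60.
Hence σ_0 = -87/8, σ_1 = 57/4, σ_2 = -177/8.

14.2500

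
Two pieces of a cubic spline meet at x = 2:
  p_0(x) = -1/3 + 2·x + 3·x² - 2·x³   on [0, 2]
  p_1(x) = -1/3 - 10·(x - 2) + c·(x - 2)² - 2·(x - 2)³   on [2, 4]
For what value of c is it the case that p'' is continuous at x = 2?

-9

p_0''(x) = 6 - 12·x, so p_0''(2) = -18. On the right, p_1''(2) = 2c, so c = -9.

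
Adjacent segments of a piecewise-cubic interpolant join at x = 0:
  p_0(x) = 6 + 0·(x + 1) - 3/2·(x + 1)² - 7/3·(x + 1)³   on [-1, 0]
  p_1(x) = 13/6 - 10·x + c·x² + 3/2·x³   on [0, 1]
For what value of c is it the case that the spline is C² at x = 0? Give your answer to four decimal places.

p_0''(x) = -3 - 14·(x + 1), so p_0''(0) = -17. On the right, p_1''(0) = 2c, so c = -17/2.

-8.5000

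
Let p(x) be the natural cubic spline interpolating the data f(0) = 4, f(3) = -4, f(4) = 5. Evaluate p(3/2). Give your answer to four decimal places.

Write M_i for p''(x_i). With h_i = 3, 1 and divided differences Δ_i = -8/3, 9, the continuity of p' gives the tridiagonal system
  3·M_0 + 8·M_1 + 1·M_2 = 6(Δ_1 - Δ_0) = 70
Natural end conditions: M_0 = M_2 = 0.
Forward elimination and back-substitution give M_0 = 0, M_1 = 35/4, M_2 = 0.
On [0, 3], p(x) = 4 - 169/24·x + 0·x² + 35/72·x³.
With x = 3/2: p(3/2) = -315/64.

-4.9219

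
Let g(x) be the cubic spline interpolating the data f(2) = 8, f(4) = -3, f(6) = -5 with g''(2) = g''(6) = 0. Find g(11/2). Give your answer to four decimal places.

-5.0273

Write m_i for g''(x_i). With h_i = 2, 2 and divided differences Δ_i = -11/2, -1, the continuity of g' gives the tridiagonal system
  2·m_0 + 8·m_1 + 2·m_2 = 6(Δ_1 - Δ_0) = 27
Natural end conditions: m_0 = m_2 = 0.
Forward elimination and back-substitution give m_0 = 0, m_1 = 27/8, m_2 = 0.
On [4, 6], g(x) = -3 - 13/4·(x - 4) + 27/16·(x - 4)² - 9/32·(x - 4)³.
With (x - 4) = 3/2: g(11/2) = -1287/256.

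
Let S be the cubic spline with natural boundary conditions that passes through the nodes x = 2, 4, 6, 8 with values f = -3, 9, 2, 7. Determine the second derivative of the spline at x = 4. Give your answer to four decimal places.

Put M_i = S'' at the i-th knot. Here h = (2, 2, 2) and Δ = (6, -7/2, 5/2), so the interior equations h_(i-1)·M_(i-1) + 2(h_(i-1)+h_i)·M_i + h_i·M_(i+1) = 6(Δ_i − Δ_(i-1)) read
  2·M_0 + 8·M_1 + 2·M_2 = 6(Δ_1 - Δ_0) = -57
  2·M_1 + 8·M_2 + 2·M_3 = 6(Δ_2 - Δ_1) = 36
Natural end conditions: M_0 = M_3 = 0.
Solving: M_0 = 0, M_1 = -44/5, M_2 = 67/10, M_3 = 0.

-8.8000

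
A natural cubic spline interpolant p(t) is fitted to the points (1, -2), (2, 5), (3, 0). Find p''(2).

With m_i denoting the second derivative at x_i, h_i = 1, 1, and Δ_i = (y_(i+1) − y_i)/h_i = 7, -5:
  1·m_0 + 4·m_1 + 1·m_2 = 6(Δ_1 - Δ_0) = -72
Natural end conditions: m_0 = m_2 = 0.
Solving the tridiagonal system: m_0 = 0, m_1 = -18, m_2 = 0.

-18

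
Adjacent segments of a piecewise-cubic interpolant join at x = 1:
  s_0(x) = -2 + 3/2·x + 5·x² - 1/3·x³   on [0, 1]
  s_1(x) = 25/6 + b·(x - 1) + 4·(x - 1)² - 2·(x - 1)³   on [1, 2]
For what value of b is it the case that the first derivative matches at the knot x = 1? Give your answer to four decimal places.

10.5000

s_0'(x) = 3/2 + 10·x - 1·x², so s_0'(1) = 21/2. On the right, s_1'(1) = b, so b = 21/2.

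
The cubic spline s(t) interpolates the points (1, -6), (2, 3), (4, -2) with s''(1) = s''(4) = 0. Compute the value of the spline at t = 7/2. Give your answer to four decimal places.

1.0469

Put M_i = s'' at the i-th knot. Here h = (1, 2) and Δ = (9, -5/2), so the interior equations h_(i-1)·M_(i-1) + 2(h_(i-1)+h_i)·M_i + h_i·M_(i+1) = 6(Δ_i − Δ_(i-1)) read
  1·M_0 + 6·M_1 + 2·M_2 = 6(Δ_1 - Δ_0) = -69
Natural end conditions: M_0 = M_2 = 0.
Solving: M_0 = 0, M_1 = -23/2, M_2 = 0.
On [2, 4], s(t) = 3 + 31/6·(t - 2) - 23/4·(t - 2)² + 23/24·(t - 2)³.
With (t - 2) = 3/2: s(7/2) = 67/64.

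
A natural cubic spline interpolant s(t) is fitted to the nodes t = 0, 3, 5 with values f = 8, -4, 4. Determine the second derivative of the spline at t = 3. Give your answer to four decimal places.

Write m_i for s''(x_i). With h_i = 3, 2 and divided differences Δ_i = -4, 4, the continuity of s' gives the tridiagonal system
  3·m_0 + 10·m_1 + 2·m_2 = 6(Δ_1 - Δ_0) = 48
Natural end conditions: m_0 = m_2 = 0.
Hence m_0 = 0, m_1 = 24/5, m_2 = 0.

4.8000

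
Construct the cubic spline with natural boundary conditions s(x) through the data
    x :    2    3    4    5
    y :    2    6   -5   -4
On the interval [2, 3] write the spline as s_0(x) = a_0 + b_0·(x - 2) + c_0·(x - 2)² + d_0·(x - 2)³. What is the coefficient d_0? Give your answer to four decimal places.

-4.8000

Write σ_i for s''(x_i). With h_i = 1, 1, 1 and divided differences Δ_i = 4, -11, 1, the continuity of s' gives the tridiagonal system
  1·σ_0 + 4·σ_1 + 1·σ_2 = 6(Δ_1 - Δ_0) = -90
  1·σ_1 + 4·σ_2 + 1·σ_3 = 6(Δ_2 - Δ_1) = 72
Natural end conditions: σ_0 = σ_3 = 0.
Forward elimination and back-substitution give σ_0 = 0, σ_1 = -144/5, σ_2 = 126/5, σ_3 = 0.
On [2, 3], with s_0(x) = a_0 + b_0·(x - 2) + c_0·(x - 2)² + d_0·(x - 2)³: c_0 = σ_0/2 = 0, d_0 = (σ_1 - σ_0)/(6h_0) = -24/5, b_0 = Δ_0 - h_0(2σ_0 + σ_1)/6 = 44/5.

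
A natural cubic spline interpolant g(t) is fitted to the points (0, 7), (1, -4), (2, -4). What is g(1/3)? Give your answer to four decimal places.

2.5185

Put M_i = g'' at the i-th knot. Here h = (1, 1) and Δ = (-11, 0), so the interior equations h_(i-1)·M_(i-1) + 2(h_(i-1)+h_i)·M_i + h_i·M_(i+1) = 6(Δ_i − Δ_(i-1)) read
  1·M_0 + 4·M_1 + 1·M_2 = 6(Δ_1 - Δ_0) = 66
Natural end conditions: M_0 = M_2 = 0.
Forward elimination and back-substitution give M_0 = 0, M_1 = 33/2, M_2 = 0.
On [0, 1], g(t) = 7 - 55/4·t + 0·t² + 11/4·t³.
With t = 1/3: g(1/3) = 68/27.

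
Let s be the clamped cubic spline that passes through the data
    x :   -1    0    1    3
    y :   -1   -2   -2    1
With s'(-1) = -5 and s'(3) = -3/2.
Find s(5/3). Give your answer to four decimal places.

-0.7306

Let M_i = s''(x_i). Step sizes h_i = 1, 1, 2; slopes of the chords Δ_i = (y_(i+1) - y_i)/h_i = -1, 0, 3/2.
  1·M_0 + 4·M_1 + 1·M_2 = 6(Δ_1 - Δ_0) = 6
  1·M_1 + 6·M_2 + 2·M_3 = 6(Δ_2 - Δ_1) = 9
Clamped end conditions give two more equations: 2h_0·M_0 + h_0·M_1 = 6(Δ_0 - s'(-1)) = 24 and h_2·M_2 + 2h_2·M_3 = 6(s'(3) - Δ_2) = -18.
Solving the tridiagonal system: M_0 = 148/11, M_1 = -32/11, M_2 = 46/11, M_3 = -145/22.
On [1, 3], s(x) = -2 + 10/11·(x - 1) + 23/11·(x - 1)² - 79/88·(x - 1)³.
With (x - 1) = 2/3: s(5/3) = -217/297.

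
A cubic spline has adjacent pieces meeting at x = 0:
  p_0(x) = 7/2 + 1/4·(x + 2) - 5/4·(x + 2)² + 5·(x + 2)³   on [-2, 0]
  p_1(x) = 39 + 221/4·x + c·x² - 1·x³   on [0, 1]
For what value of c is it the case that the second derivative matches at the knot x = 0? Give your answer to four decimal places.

28.7500

p_0''(x) = -5/2 + 30·(x + 2), so p_0''(0) = 115/2. On the right, p_1''(0) = 2c, so c = 115/4.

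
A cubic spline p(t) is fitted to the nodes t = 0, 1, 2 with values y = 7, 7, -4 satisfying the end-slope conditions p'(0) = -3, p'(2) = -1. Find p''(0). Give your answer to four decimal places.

26.5000

With m_i denoting the second derivative at x_i, h_i = 1, 1, and Δ_i = (y_(i+1) − y_i)/h_i = 0, -11:
  1·m_0 + 4·m_1 + 1·m_2 = 6(Δ_1 - Δ_0) = -66
Clamped end conditions give two more equations: 2h_0·m_0 + h_0·m_1 = 6(Δ_0 - p'(0)) = 18 and h_1·m_1 + 2h_1·m_2 = 6(p'(2) - Δ_1) = 60.
Forward elimination and back-substitution give m_0 = 53/2, m_1 = -35, m_2 = 95/2.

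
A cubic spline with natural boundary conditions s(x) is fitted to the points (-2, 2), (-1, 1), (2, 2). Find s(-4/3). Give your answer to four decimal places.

Write m_i for s''(x_i). With h_i = 1, 3 and divided differences Δ_i = -1, 1/3, the continuity of s' gives the tridiagonal system
  1·m_0 + 8·m_1 + 3·m_2 = 6(Δ_1 - Δ_0) = 8
Natural end conditions: m_0 = m_2 = 0.
Solving: m_0 = 0, m_1 = 1, m_2 = 0.
On [-2, -1], s(x) = 2 - 7/6·(x + 2) + 0·(x + 2)² + 1/6·(x + 2)³.
With (x + 2) = 2/3: s(-4/3) = 103/81.

1.2716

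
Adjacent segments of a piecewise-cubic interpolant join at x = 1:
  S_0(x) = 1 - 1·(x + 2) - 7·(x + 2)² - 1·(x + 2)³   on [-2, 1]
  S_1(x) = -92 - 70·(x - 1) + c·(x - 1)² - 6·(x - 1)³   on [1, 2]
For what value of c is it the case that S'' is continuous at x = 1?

-16

S_0''(x) = -14 - 6·(x + 2), so S_0''(1) = -32. On the right, S_1''(1) = 2c, so c = -16.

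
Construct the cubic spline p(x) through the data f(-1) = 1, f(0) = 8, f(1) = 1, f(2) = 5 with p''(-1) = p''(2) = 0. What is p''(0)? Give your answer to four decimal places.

-26.8000

Put m_i = p'' at the i-th knot. Here h = (1, 1, 1) and Δ = (7, -7, 4), so the interior equations h_(i-1)·m_(i-1) + 2(h_(i-1)+h_i)·m_i + h_i·m_(i+1) = 6(Δ_i − Δ_(i-1)) read
  1·m_0 + 4·m_1 + 1·m_2 = 6(Δ_1 - Δ_0) = -84
  1·m_1 + 4·m_2 + 1·m_3 = 6(Δ_2 - Δ_1) = 66
Natural end conditions: m_0 = m_3 = 0.
Hence m_0 = 0, m_1 = -134/5, m_2 = 116/5, m_3 = 0.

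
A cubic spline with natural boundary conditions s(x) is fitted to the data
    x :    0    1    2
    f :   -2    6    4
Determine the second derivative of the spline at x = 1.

-15

With M_i denoting the second derivative at x_i, h_i = 1, 1, and Δ_i = (y_(i+1) − y_i)/h_i = 8, -2:
  1·M_0 + 4·M_1 + 1·M_2 = 6(Δ_1 - Δ_0) = -60
Natural end conditions: M_0 = M_2 = 0.
Forward elimination and back-substitution give M_0 = 0, M_1 = -15, M_2 = 0.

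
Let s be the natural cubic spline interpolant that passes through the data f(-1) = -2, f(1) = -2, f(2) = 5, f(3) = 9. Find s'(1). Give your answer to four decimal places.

Write σ_i for s''(x_i). With h_i = 2, 1, 1 and divided differences Δ_i = 0, 7, 4, the continuity of s' gives the tridiagonal system
  2·σ_0 + 6·σ_1 + 1·σ_2 = 6(Δ_1 - Δ_0) = 42
  1·σ_1 + 4·σ_2 + 1·σ_3 = 6(Δ_2 - Δ_1) = -18
Natural end conditions: σ_0 = σ_3 = 0.
Solving: σ_0 = 0, σ_1 = 186/23, σ_2 = -150/23, σ_3 = 0.
On [1, 2], s'(x) = b_1 + 2c_1·(x - 1) + 3d_1·(x - 1)² with b_1 = Δ_1 - h_1(2σ_1 + σ_2)/6 = 124/23, c_1 = σ_1/2 = 93/23, d_1 = (σ_2 - σ_1)/(6h_1) = -56/23. So s'(1) = 124/23.

5.3913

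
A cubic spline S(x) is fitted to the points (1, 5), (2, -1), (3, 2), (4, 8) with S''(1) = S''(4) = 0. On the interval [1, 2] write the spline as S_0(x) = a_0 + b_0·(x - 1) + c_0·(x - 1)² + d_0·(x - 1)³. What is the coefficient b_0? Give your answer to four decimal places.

-8.2000

Put σ_i = S'' at the i-th knot. Here h = (1, 1, 1) and Δ = (-6, 3, 6), so the interior equations h_(i-1)·σ_(i-1) + 2(h_(i-1)+h_i)·σ_i + h_i·σ_(i+1) = 6(Δ_i − Δ_(i-1)) read
  1·σ_0 + 4·σ_1 + 1·σ_2 = 6(Δ_1 - Δ_0) = 54
  1·σ_1 + 4·σ_2 + 1·σ_3 = 6(Δ_2 - Δ_1) = 18
Natural end conditions: σ_0 = σ_3 = 0.
Solving the tridiagonal system: σ_0 = 0, σ_1 = 66/5, σ_2 = 6/5, σ_3 = 0.
On [1, 2], with S_0(x) = a_0 + b_0·(x - 1) + c_0·(x - 1)² + d_0·(x - 1)³: c_0 = σ_0/2 = 0, d_0 = (σ_1 - σ_0)/(6h_0) = 11/5, b_0 = Δ_0 - h_0(2σ_0 + σ_1)/6 = -41/5.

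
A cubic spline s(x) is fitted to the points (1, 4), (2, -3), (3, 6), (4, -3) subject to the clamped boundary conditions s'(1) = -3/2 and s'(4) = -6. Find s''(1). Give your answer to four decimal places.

-39.2000

Put M_i = s'' at the i-th knot. Here h = (1, 1, 1) and Δ = (-7, 9, -9), so the interior equations h_(i-1)·M_(i-1) + 2(h_(i-1)+h_i)·M_i + h_i·M_(i+1) = 6(Δ_i − Δ_(i-1)) read
  1·M_0 + 4·M_1 + 1·M_2 = 6(Δ_1 - Δ_0) = 96
  1·M_1 + 4·M_2 + 1·M_3 = 6(Δ_2 - Δ_1) = -108
Clamped end conditions give two more equations: 2h_0·M_0 + h_0·M_1 = 6(Δ_0 - s'(1)) = -33 and h_2·M_2 + 2h_2·M_3 = 6(s'(4) - Δ_2) = 18.
Hence M_0 = -196/5, M_1 = 227/5, M_2 = -232/5, M_3 = 161/5.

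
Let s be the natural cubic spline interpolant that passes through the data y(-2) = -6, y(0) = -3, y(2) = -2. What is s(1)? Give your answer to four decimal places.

-2.3125

Put m_i = s'' at the i-th knot. Here h = (2, 2) and Δ = (3/2, 1/2), so the interior equations h_(i-1)·m_(i-1) + 2(h_(i-1)+h_i)·m_i + h_i·m_(i+1) = 6(Δ_i − Δ_(i-1)) read
  2·m_0 + 8·m_1 + 2·m_2 = 6(Δ_1 - Δ_0) = -6
Natural end conditions: m_0 = m_2 = 0.
Solving: m_0 = 0, m_1 = -3/4, m_2 = 0.
On [0, 2], s(x) = -3 + 1·x - 3/8·x² + 1/16·x³.
With x = 1: s(1) = -37/16.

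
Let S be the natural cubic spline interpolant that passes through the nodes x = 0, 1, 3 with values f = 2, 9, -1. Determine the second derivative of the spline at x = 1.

With σ_i denoting the second derivative at x_i, h_i = 1, 2, and Δ_i = (y_(i+1) − y_i)/h_i = 7, -5:
  1·σ_0 + 6·σ_1 + 2·σ_2 = 6(Δ_1 - Δ_0) = -72
Natural end conditions: σ_0 = σ_2 = 0.
Forward elimination and back-substitution give σ_0 = 0, σ_1 = -12, σ_2 = 0.

-12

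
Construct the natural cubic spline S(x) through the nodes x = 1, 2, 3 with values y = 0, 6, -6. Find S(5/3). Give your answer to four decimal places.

5.6667

Write σ_i for S''(x_i). With h_i = 1, 1 and divided differences Δ_i = 6, -12, the continuity of S' gives the tridiagonal system
  1·σ_0 + 4·σ_1 + 1·σ_2 = 6(Δ_1 - Δ_0) = -108
Natural end conditions: σ_0 = σ_2 = 0.
Forward elimination and back-substitution give σ_0 = 0, σ_1 = -27, σ_2 = 0.
On [1, 2], S(x) = 0 + 21/2·(x - 1) + 0·(x - 1)² - 9/2·(x - 1)³.
With (x - 1) = 2/3: S(5/3) = 17/3.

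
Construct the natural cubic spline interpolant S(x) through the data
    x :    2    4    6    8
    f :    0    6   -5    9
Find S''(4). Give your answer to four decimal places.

-9.3000

Let m_i = S''(x_i). Step sizes h_i = 2, 2, 2; slopes of the chords Δ_i = (y_(i+1) - y_i)/h_i = 3, -11/2, 7.
  2·m_0 + 8·m_1 + 2·m_2 = 6(Δ_1 - Δ_0) = -51
  2·m_1 + 8·m_2 + 2·m_3 = 6(Δ_2 - Δ_1) = 75
Natural end conditions: m_0 = m_3 = 0.
Hence m_0 = 0, m_1 = -93/10, m_2 = 117/10, m_3 = 0.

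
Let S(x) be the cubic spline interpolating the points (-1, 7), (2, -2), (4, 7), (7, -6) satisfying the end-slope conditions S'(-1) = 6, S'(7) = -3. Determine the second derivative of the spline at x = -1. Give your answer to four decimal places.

-14.3187

With M_i denoting the second derivative at x_i, h_i = 3, 2, 3, and Δ_i = (y_(i+1) − y_i)/h_i = -3, 9/2, -13/3:
  3·M_0 + 10·M_1 + 2·M_2 = 6(Δ_1 - Δ_0) = 45
  2·M_1 + 10·M_2 + 3·M_3 = 6(Δ_2 - Δ_1) = -53
Clamped end conditions give two more equations: 2h_0·M_0 + h_0·M_1 = 6(Δ_0 - S'(-1)) = -54 and h_2·M_2 + 2h_2·M_3 = 6(S'(7) - Δ_2) = 8.
Solving the tridiagonal system: M_0 = -1303/91, M_1 = 968/91, M_2 = -838/91, M_3 = 1621/273.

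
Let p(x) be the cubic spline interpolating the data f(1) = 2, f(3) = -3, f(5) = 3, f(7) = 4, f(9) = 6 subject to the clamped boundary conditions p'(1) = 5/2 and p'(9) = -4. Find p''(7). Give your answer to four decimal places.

With m_i denoting the second derivative at x_i, h_i = 2, 2, 2, 2, and Δ_i = (y_(i+1) − y_i)/h_i = -5/2, 3, 1/2, 1:
  2·m_0 + 8·m_1 + 2·m_2 = 6(Δ_1 - Δ_0) = 33
  2·m_1 + 8·m_2 + 2·m_3 = 6(Δ_2 - Δ_1) = -15
  2·m_2 + 8·m_3 + 2·m_4 = 6(Δ_3 - Δ_2) = 3
Clamped end conditions give two more equations: 2h_0·m_0 + h_0·m_1 = 6(Δ_0 - p'(1)) = -30 and h_3·m_3 + 2h_3·m_4 = 6(p'(9) - Δ_3) = -30.
Solving: m_0 = -1303/112, m_1 = 463/56, m_2 = -79/16, m_3 = 223/56, m_4 = -1063/112.

3.9821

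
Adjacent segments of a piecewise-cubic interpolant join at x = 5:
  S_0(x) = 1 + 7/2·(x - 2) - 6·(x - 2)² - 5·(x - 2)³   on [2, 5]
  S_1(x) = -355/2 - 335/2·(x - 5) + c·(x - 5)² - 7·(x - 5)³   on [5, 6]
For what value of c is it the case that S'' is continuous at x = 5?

-51

S_0''(x) = -12 - 30·(x - 2), so S_0''(5) = -102. On the right, S_1''(5) = 2c, so c = -51.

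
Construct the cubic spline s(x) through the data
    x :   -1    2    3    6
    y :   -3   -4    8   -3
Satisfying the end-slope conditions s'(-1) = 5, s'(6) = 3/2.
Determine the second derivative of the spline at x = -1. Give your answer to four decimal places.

-13.7515

Let M_i = s''(x_i). Step sizes h_i = 3, 1, 3; slopes of the chords Δ_i = (y_(i+1) - y_i)/h_i = -1/3, 12, -11/3.
  3·M_0 + 8·M_1 + 1·M_2 = 6(Δ_1 - Δ_0) = 74
  1·M_1 + 8·M_2 + 3·M_3 = 6(Δ_2 - Δ_1) = -94
Clamped end conditions give two more equations: 2h_0·M_0 + h_0·M_1 = 6(Δ_0 - s'(-1)) = -32 and h_2·M_2 + 2h_2·M_3 = 6(s'(6) - Δ_2) = 31.
Hence M_0 = -2269/165, M_1 = 926/55, M_2 = -1069/55, M_3 = 2456/165.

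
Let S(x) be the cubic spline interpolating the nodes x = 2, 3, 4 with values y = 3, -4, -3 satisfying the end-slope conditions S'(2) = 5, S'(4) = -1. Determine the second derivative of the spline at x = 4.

-21

With M_i denoting the second derivative at x_i, h_i = 1, 1, and Δ_i = (y_(i+1) − y_i)/h_i = -7, 1:
  1·M_0 + 4·M_1 + 1·M_2 = 6(Δ_1 - Δ_0) = 48
Clamped end conditions give two more equations: 2h_0·M_0 + h_0·M_1 = 6(Δ_0 - S'(2)) = -72 and h_1·M_1 + 2h_1·M_2 = 6(S'(4) - Δ_1) = -12.
Hence M_0 = -51, M_1 = 30, M_2 = -21.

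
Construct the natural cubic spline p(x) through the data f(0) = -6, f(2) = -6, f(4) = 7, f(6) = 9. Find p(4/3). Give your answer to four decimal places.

-7.5556

Let σ_i = p''(x_i). Step sizes h_i = 2, 2, 2; slopes of the chords Δ_i = (y_(i+1) - y_i)/h_i = 0, 13/2, 1.
  2·σ_0 + 8·σ_1 + 2·σ_2 = 6(Δ_1 - Δ_0) = 39
  2·σ_1 + 8·σ_2 + 2·σ_3 = 6(Δ_2 - Δ_1) = -33
Natural end conditions: σ_0 = σ_3 = 0.
Forward elimination and back-substitution give σ_0 = 0, σ_1 = 63/10, σ_2 = -57/10, σ_3 = 0.
On [0, 2], p(x) = -6 - 21/10·x + 0·x² + 21/40·x³.
With x = 4/3: p(4/3) = -68/9.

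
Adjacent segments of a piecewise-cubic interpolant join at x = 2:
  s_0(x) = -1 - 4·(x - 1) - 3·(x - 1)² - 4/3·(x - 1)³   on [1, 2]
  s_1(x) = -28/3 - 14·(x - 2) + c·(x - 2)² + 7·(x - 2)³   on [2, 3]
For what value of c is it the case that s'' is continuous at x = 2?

-7

s_0''(x) = -6 - 8·(x - 1), so s_0''(2) = -14. On the right, s_1''(2) = 2c, so c = -7.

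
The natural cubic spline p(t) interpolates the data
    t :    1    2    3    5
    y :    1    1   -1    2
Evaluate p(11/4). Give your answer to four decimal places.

Write m_i for p''(x_i). With h_i = 1, 1, 2 and divided differences Δ_i = 0, -2, 3/2, the continuity of p' gives the tridiagonal system
  1·m_0 + 4·m_1 + 1·m_2 = 6(Δ_1 - Δ_0) = -12
  1·m_1 + 6·m_2 + 2·m_3 = 6(Δ_2 - Δ_1) = 21
Natural end conditions: m_0 = m_3 = 0.
Forward elimination and back-substitution give m_0 = 0, m_1 = -93/23, m_2 = 96/23, m_3 = 0.
On [2, 3], p(t) = 1 - 31/23·(t - 2) - 93/46·(t - 2)² + 63/46·(t - 2)³.
With (t - 2) = 3/4: p(11/4) = -73/128.

-0.5703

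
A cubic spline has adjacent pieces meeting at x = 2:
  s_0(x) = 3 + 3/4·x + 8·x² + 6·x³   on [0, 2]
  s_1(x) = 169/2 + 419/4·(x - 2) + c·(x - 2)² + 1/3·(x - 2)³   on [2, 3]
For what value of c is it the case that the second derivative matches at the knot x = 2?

s_0''(x) = 16 + 36·x, so s_0''(2) = 88. On the right, s_1''(2) = 2c, so c = 44.

44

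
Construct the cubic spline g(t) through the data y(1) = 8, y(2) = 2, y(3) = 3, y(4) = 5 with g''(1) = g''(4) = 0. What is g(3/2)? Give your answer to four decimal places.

4.3250

Let M_i = g''(x_i). Step sizes h_i = 1, 1, 1; slopes of the chords Δ_i = (y_(i+1) - y_i)/h_i = -6, 1, 2.
  1·M_0 + 4·M_1 + 1·M_2 = 6(Δ_1 - Δ_0) = 42
  1·M_1 + 4·M_2 + 1·M_3 = 6(Δ_2 - Δ_1) = 6
Natural end conditions: M_0 = M_3 = 0.
Hence M_0 = 0, M_1 = 54/5, M_2 = -6/5, M_3 = 0.
On [1, 2], g(t) = 8 - 39/5·(t - 1) + 0·(t - 1)² + 9/5·(t - 1)³.
With (t - 1) = 1/2: g(3/2) = 173/40.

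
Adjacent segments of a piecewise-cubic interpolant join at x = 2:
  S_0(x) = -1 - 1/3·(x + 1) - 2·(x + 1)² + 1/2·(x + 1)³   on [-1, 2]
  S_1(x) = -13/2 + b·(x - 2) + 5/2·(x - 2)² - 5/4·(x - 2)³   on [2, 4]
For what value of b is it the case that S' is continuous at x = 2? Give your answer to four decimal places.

S_0'(x) = -1/3 - 4·(x + 1) + 3/2·(x + 1)², so S_0'(2) = 7/6. On the right, S_1'(2) = b, so b = 7/6.

1.1667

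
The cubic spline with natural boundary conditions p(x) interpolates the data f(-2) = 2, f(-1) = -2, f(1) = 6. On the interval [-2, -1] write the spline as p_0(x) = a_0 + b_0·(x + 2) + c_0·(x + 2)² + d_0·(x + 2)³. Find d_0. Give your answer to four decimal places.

Put M_i = p'' at the i-th knot. Here h = (1, 2) and Δ = (-4, 4), so the interior equations h_(i-1)·M_(i-1) + 2(h_(i-1)+h_i)·M_i + h_i·M_(i+1) = 6(Δ_i − Δ_(i-1)) read
  1·M_0 + 6·M_1 + 2·M_2 = 6(Δ_1 - Δ_0) = 48
Natural end conditions: M_0 = M_2 = 0.
Forward elimination and back-substitution give M_0 = 0, M_1 = 8, M_2 = 0.
On [-2, -1], with p_0(x) = a_0 + b_0·(x + 2) + c_0·(x + 2)² + d_0·(x + 2)³: c_0 = M_0/2 = 0, d_0 = (M_1 - M_0)/(6h_0) = 4/3, b_0 = Δ_0 - h_0(2M_0 + M_1)/6 = -16/3.

1.3333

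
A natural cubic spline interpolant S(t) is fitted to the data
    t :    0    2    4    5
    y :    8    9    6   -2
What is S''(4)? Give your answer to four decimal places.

Let m_i = S''(x_i). Step sizes h_i = 2, 2, 1; slopes of the chords Δ_i = (y_(i+1) - y_i)/h_i = 1/2, -3/2, -8.
  2·m_0 + 8·m_1 + 2·m_2 = 6(Δ_1 - Δ_0) = -12
  2·m_1 + 6·m_2 + 1·m_3 = 6(Δ_2 - Δ_1) = -39
Natural end conditions: m_0 = m_3 = 0.
Solving: m_0 = 0, m_1 = 3/22, m_2 = -72/11, m_3 = 0.

-6.5455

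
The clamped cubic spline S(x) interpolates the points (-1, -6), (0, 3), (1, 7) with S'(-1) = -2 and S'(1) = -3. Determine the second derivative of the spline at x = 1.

-14

Write m_i for S''(x_i). With h_i = 1, 1 and divided differences Δ_i = 9, 4, the continuity of S' gives the tridiagonal system
  1·m_0 + 4·m_1 + 1·m_2 = 6(Δ_1 - Δ_0) = -30
Clamped end conditions give two more equations: 2h_0·m_0 + h_0·m_1 = 6(Δ_0 - S'(-1)) = 66 and h_1·m_1 + 2h_1·m_2 = 6(S'(1) - Δ_1) = -42.
Solving: m_0 = 40, m_1 = -14, m_2 = -14.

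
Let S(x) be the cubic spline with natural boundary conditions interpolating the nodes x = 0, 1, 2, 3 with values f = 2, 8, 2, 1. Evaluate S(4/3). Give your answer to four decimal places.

Let σ_i = S''(x_i). Step sizes h_i = 1, 1, 1; slopes of the chords Δ_i = (y_(i+1) - y_i)/h_i = 6, -6, -1.
  1·σ_0 + 4·σ_1 + 1·σ_2 = 6(Δ_1 - Δ_0) = -72
  1·σ_1 + 4·σ_2 + 1·σ_3 = 6(Δ_2 - Δ_1) = 30
Natural end conditions: σ_0 = σ_3 = 0.
Hence σ_0 = 0, σ_1 = -106/5, σ_2 = 64/5, σ_3 = 0.
On [1, 2], S(x) = 8 - 16/15·(x - 1) - 53/5·(x - 1)² + 17/3·(x - 1)³.
With (x - 1) = 1/3: S(4/3) = 2704/405.

6.6765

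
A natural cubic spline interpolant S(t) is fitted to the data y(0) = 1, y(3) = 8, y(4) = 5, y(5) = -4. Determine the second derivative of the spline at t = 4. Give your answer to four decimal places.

Let M_i = S''(x_i). Step sizes h_i = 3, 1, 1; slopes of the chords Δ_i = (y_(i+1) - y_i)/h_i = 7/3, -3, -9.
  3·M_0 + 8·M_1 + 1·M_2 = 6(Δ_1 - Δ_0) = -32
  1·M_1 + 4·M_2 + 1·M_3 = 6(Δ_2 - Δ_1) = -36
Natural end conditions: M_0 = M_3 = 0.
Solving the tridiagonal system: M_0 = 0, M_1 = -92/31, M_2 = -256/31, M_3 = 0.

-8.2581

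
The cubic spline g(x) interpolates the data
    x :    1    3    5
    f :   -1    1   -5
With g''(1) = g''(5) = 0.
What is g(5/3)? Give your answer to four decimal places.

Put M_i = g'' at the i-th knot. Here h = (2, 2) and Δ = (1, -3), so the interior equations h_(i-1)·M_(i-1) + 2(h_(i-1)+h_i)·M_i + h_i·M_(i+1) = 6(Δ_i − Δ_(i-1)) read
  2·M_0 + 8·M_1 + 2·M_2 = 6(Δ_1 - Δ_0) = -24
Natural end conditions: M_0 = M_2 = 0.
Forward elimination and back-substitution give M_0 = 0, M_1 = -3, M_2 = 0.
On [1, 3], g(x) = -1 + 2·(x - 1) + 0·(x - 1)² - 1/4·(x - 1)³.
With (x - 1) = 2/3: g(5/3) = 7/27.

0.2593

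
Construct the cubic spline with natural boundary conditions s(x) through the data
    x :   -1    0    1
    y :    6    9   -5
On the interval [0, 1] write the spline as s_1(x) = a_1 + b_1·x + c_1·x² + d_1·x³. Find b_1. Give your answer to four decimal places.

-5.5000

Put M_i = s'' at the i-th knot. Here h = (1, 1) and Δ = (3, -14), so the interior equations h_(i-1)·M_(i-1) + 2(h_(i-1)+h_i)·M_i + h_i·M_(i+1) = 6(Δ_i − Δ_(i-1)) read
  1·M_0 + 4·M_1 + 1·M_2 = 6(Δ_1 - Δ_0) = -102
Natural end conditions: M_0 = M_2 = 0.
Hence M_0 = 0, M_1 = -51/2, M_2 = 0.
On [0, 1], with s_1(x) = a_1 + b_1·x + c_1·x² + d_1·x³: c_1 = M_1/2 = -51/4, d_1 = (M_2 - M_1)/(6h_1) = 17/4, b_1 = Δ_1 - h_1(2M_1 + M_2)/6 = -11/2.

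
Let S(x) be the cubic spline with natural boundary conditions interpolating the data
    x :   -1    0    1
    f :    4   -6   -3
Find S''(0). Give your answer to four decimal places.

Put M_i = S'' at the i-th knot. Here h = (1, 1) and Δ = (-10, 3), so the interior equations h_(i-1)·M_(i-1) + 2(h_(i-1)+h_i)·M_i + h_i·M_(i+1) = 6(Δ_i − Δ_(i-1)) read
  1·M_0 + 4·M_1 + 1·M_2 = 6(Δ_1 - Δ_0) = 78
Natural end conditions: M_0 = M_2 = 0.
Forward elimination and back-substitution give M_0 = 0, M_1 = 39/2, M_2 = 0.

19.5000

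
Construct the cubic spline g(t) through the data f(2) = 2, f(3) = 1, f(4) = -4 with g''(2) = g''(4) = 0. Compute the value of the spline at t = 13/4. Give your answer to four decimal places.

Put M_i = g'' at the i-th knot. Here h = (1, 1) and Δ = (-1, -5), so the interior equations h_(i-1)·M_(i-1) + 2(h_(i-1)+h_i)·M_i + h_i·M_(i+1) = 6(Δ_i − Δ_(i-1)) read
  1·M_0 + 4·M_1 + 1·M_2 = 6(Δ_1 - Δ_0) = -24
Natural end conditions: M_0 = M_2 = 0.
Hence M_0 = 0, M_1 = -6, M_2 = 0.
On [3, 4], g(t) = 1 - 3·(t - 3) - 3·(t - 3)² + 1·(t - 3)³.
With (t - 3) = 1/4: g(13/4) = 5/64.

0.0781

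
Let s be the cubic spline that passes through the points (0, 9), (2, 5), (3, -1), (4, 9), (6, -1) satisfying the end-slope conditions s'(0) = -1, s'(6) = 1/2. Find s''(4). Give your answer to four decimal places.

Let m_i = s''(x_i). Step sizes h_i = 2, 1, 1, 2; slopes of the chords Δ_i = (y_(i+1) - y_i)/h_i = -2, -6, 10, -5.
  2·m_0 + 6·m_1 + 1·m_2 = 6(Δ_1 - Δ_0) = -24
  1·m_1 + 4·m_2 + 1·m_3 = 6(Δ_2 - Δ_1) = 96
  1·m_2 + 6·m_3 + 2·m_4 = 6(Δ_3 - Δ_2) = -90
Clamped end conditions give two more equations: 2h_0·m_0 + h_0·m_1 = 6(Δ_0 - s'(0)) = -6 and h_3·m_3 + 2h_3·m_4 = 6(s'(6) - Δ_3) = 33.
Hence m_0 = 159/40, m_1 = -219/20, m_2 = 135/4, m_3 = -561/20, m_4 = 891/40.

-28.0500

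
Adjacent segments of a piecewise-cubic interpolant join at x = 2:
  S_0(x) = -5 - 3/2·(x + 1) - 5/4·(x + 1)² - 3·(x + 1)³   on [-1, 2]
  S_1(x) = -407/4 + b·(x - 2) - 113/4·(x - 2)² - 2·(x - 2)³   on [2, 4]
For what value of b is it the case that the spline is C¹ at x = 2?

S_0'(x) = -3/2 - 5/2·(x + 1) - 9·(x + 1)², so S_0'(2) = -90. On the right, S_1'(2) = b, so b = -90.

-90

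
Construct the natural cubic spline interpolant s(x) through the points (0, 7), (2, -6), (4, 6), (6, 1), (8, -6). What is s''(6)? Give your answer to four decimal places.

1.6875

Write σ_i for s''(x_i). With h_i = 2, 2, 2, 2 and divided differences Δ_i = -13/2, 6, -5/2, -7/2, the continuity of s' gives the tridiagonal system
  2·σ_0 + 8·σ_1 + 2·σ_2 = 6(Δ_1 - Δ_0) = 75
  2·σ_1 + 8·σ_2 + 2·σ_3 = 6(Δ_2 - Δ_1) = -51
  2·σ_2 + 8·σ_3 + 2·σ_4 = 6(Δ_3 - Δ_2) = -6
Natural end conditions: σ_0 = σ_4 = 0.
Forward elimination and back-substitution give σ_0 = 0, σ_1 = 189/16, σ_2 = -39/4, σ_3 = 27/16, σ_4 = 0.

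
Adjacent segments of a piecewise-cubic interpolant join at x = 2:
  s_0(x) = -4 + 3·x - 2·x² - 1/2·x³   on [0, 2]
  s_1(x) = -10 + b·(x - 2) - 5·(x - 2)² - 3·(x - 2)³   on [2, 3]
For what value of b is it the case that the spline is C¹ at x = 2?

-11

s_0'(x) = 3 - 4·x - 3/2·x², so s_0'(2) = -11. On the right, s_1'(2) = b, so b = -11.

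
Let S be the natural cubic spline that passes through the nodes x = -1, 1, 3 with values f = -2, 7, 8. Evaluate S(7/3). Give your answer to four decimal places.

8.2593

With M_i denoting the second derivative at x_i, h_i = 2, 2, and Δ_i = (y_(i+1) − y_i)/h_i = 9/2, 1/2:
  2·M_0 + 8·M_1 + 2·M_2 = 6(Δ_1 - Δ_0) = -24
Natural end conditions: M_0 = M_2 = 0.
Forward elimination and back-substitution give M_0 = 0, M_1 = -3, M_2 = 0.
On [1, 3], S(x) = 7 + 5/2·(x - 1) - 3/2·(x - 1)² + 1/4·(x - 1)³.
With (x - 1) = 4/3: S(7/3) = 223/27.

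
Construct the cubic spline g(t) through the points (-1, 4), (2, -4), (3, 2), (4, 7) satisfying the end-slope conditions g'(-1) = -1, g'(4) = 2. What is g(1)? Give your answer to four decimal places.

-3.6041

Write M_i for g''(x_i). With h_i = 3, 1, 1 and divided differences Δ_i = -8/3, 6, 5, the continuity of g' gives the tridiagonal system
  3·M_0 + 8·M_1 + 1·M_2 = 6(Δ_1 - Δ_0) = 52
  1·M_1 + 4·M_2 + 1·M_3 = 6(Δ_2 - Δ_1) = -6
Clamped end conditions give two more equations: 2h_0·M_0 + h_0·M_1 = 6(Δ_0 - g'(-1)) = -10 and h_2·M_2 + 2h_2·M_3 = 6(g'(4) - Δ_2) = -18.
Solving the tridiagonal system: M_0 = -538/87, M_1 = 262/29, M_2 = -50/29, M_3 = -236/29.
On [-1, 2], g(t) = 4 - 1·(t + 1) - 269/87·(t + 1)² + 662/783·(t + 1)³.
With (t + 1) = 2: g(1) = -2822/783.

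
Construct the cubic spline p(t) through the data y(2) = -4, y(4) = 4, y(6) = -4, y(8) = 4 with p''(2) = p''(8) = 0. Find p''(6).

Put m_i = p'' at the i-th knot. Here h = (2, 2, 2) and Δ = (4, -4, 4), so the interior equations h_(i-1)·m_(i-1) + 2(h_(i-1)+h_i)·m_i + h_i·m_(i+1) = 6(Δ_i − Δ_(i-1)) read
  2·m_0 + 8·m_1 + 2·m_2 = 6(Δ_1 - Δ_0) = -48
  2·m_1 + 8·m_2 + 2·m_3 = 6(Δ_2 - Δ_1) = 48
Natural end conditions: m_0 = m_3 = 0.
Hence m_0 = 0, m_1 = -8, m_2 = 8, m_3 = 0.

8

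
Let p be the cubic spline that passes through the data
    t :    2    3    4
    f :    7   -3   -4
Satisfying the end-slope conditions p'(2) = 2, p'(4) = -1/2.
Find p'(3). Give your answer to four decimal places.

-8.6250

Write M_i for p''(x_i). With h_i = 1, 1 and divided differences Δ_i = -10, -1, the continuity of p' gives the tridiagonal system
  1·M_0 + 4·M_1 + 1·M_2 = 6(Δ_1 - Δ_0) = 54
Clamped end conditions give two more equations: 2h_0·M_0 + h_0·M_1 = 6(Δ_0 - p'(2)) = -72 and h_1·M_1 + 2h_1·M_2 = 6(p'(4) - Δ_1) = 3.
Solving the tridiagonal system: M_0 = -203/4, M_1 = 59/2, M_2 = -53/4.
On [3, 4], p'(t) = b_1 + 2c_1·(t - 3) + 3d_1·(t - 3)² with b_1 = Δ_1 - h_1(2M_1 + M_2)/6 = -69/8, c_1 = M_1/2 = 59/4, d_1 = (M_2 - M_1)/(6h_1) = -57/8. So p'(3) = -69/8.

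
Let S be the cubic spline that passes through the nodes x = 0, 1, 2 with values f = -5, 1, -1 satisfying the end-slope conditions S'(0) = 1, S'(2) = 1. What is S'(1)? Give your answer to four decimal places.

Write M_i for S''(x_i). With h_i = 1, 1 and divided differences Δ_i = 6, -2, the continuity of S' gives the tridiagonal system
  1·M_0 + 4·M_1 + 1·M_2 = 6(Δ_1 - Δ_0) = -48
Clamped end conditions give two more equations: 2h_0·M_0 + h_0·M_1 = 6(Δ_0 - S'(0)) = 30 and h_1·M_1 + 2h_1·M_2 = 6(S'(2) - Δ_1) = 18.
Solving: M_0 = 27, M_1 = -24, M_2 = 21.
On [1, 2], S'(x) = b_1 + 2c_1·(x - 1) + 3d_1·(x - 1)² with b_1 = Δ_1 - h_1(2M_1 + M_2)/6 = 5/2, c_1 = M_1/2 = -12, d_1 = (M_2 - M_1)/(6h_1) = 15/2. So S'(1) = 5/2.

2.5000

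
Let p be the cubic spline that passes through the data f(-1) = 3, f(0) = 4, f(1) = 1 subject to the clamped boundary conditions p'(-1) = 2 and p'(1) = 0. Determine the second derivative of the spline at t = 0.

-10

With σ_i denoting the second derivative at x_i, h_i = 1, 1, and Δ_i = (y_(i+1) − y_i)/h_i = 1, -3:
  1·σ_0 + 4·σ_1 + 1·σ_2 = 6(Δ_1 - Δ_0) = -24
Clamped end conditions give two more equations: 2h_0·σ_0 + h_0·σ_1 = 6(Δ_0 - p'(-1)) = -6 and h_1·σ_1 + 2h_1·σ_2 = 6(p'(1) - Δ_1) = 18.
Solving: σ_0 = 2, σ_1 = -10, σ_2 = 14.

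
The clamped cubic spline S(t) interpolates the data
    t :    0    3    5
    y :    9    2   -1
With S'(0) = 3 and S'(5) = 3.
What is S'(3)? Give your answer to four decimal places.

Let m_i = S''(x_i). Step sizes h_i = 3, 2; slopes of the chords Δ_i = (y_(i+1) - y_i)/h_i = -7/3, -3/2.
  3·m_0 + 10·m_1 + 2·m_2 = 6(Δ_1 - Δ_0) = 5
Clamped end conditions give two more equations: 2h_0·m_0 + h_0·m_1 = 6(Δ_0 - S'(0)) = -32 and h_1·m_1 + 2h_1·m_2 = 6(S'(5) - Δ_1) = 27.
Solving the tridiagonal system: m_0 = -35/6, m_1 = 1, m_2 = 25/4.
On [3, 5], S'(t) = b_1 + 2c_1·(t - 3) + 3d_1·(t - 3)² with b_1 = Δ_1 - h_1(2m_1 + m_2)/6 = -17/4, c_1 = m_1/2 = 1/2, d_1 = (m_2 - m_1)/(6h_1) = 7/16. So S'(3) = -17/4.

-4.2500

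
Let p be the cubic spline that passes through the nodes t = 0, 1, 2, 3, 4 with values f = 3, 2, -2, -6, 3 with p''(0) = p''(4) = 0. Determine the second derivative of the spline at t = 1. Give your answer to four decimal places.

Put M_i = p'' at the i-th knot. Here h = (1, 1, 1, 1) and Δ = (-1, -4, -4, 9), so the interior equations h_(i-1)·M_(i-1) + 2(h_(i-1)+h_i)·M_i + h_i·M_(i+1) = 6(Δ_i − Δ_(i-1)) read
  1·M_0 + 4·M_1 + 1·M_2 = 6(Δ_1 - Δ_0) = -18
  1·M_1 + 4·M_2 + 1·M_3 = 6(Δ_2 - Δ_1) = 0
  1·M_2 + 4·M_3 + 1·M_4 = 6(Δ_3 - Δ_2) = 78
Natural end conditions: M_0 = M_4 = 0.
Hence M_0 = 0, M_1 = -24/7, M_2 = -30/7, M_3 = 144/7, M_4 = 0.

-3.4286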